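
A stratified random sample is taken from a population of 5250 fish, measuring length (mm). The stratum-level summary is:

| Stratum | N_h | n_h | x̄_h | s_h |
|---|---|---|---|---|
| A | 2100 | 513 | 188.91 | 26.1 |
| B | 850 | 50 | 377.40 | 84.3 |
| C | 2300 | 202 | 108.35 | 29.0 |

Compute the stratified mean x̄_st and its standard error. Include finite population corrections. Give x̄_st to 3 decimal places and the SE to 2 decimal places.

x̄_st = Σ W_h x̄_h = (2100·188.91 + 850·377.40 + 2300·108.35)/5250 = 184.13448
V̂(x̄_st) = Σ W_h² (1 − n_h/N_h) s_h²/n_h, with W_h = N_h/N and N = 5250:
  stratum A: (2100/5250)²·(1 − 513/2100)·26.1²/513 = 0.160561
  stratum B: (850/5250)²·(1 − 50/850)·84.3²/50 = 3.50651
  stratum C: (2300/5250)²·(1 − 202/2300)·29.0²/202 = 0.728886
V̂(x̄_st) = 4.39596
SE(x̄_st) = √4.39596 = 2.09665

x̄_st ≈ 184.134, SE ≈ 2.10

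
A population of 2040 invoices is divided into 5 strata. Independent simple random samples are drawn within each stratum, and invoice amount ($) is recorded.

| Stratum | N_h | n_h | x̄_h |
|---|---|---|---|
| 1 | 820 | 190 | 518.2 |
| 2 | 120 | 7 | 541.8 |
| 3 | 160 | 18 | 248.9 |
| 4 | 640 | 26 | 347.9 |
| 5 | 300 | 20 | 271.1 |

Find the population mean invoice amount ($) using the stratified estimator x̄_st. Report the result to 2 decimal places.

N = Σ N_h = 2040. Stratum weights W_h = N_h/N.
x̄_st = (820·518.2 + 120·541.8 + 160·248.9 + 640·347.9 + 300·271.1) / 2040 = 408.7010

x̄_st ≈ 408.70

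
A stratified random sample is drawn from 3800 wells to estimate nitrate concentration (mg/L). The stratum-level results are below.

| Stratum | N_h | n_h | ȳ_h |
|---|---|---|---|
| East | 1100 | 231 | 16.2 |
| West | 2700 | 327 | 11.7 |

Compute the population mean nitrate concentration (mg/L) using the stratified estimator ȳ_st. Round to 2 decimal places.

ȳ_st ≈ 13.00

N = Σ N_h = 3800. Stratum weights W_h = N_h/N.
ȳ_st = (1100·16.2 + 2700·11.7) / 3800 = 13.0026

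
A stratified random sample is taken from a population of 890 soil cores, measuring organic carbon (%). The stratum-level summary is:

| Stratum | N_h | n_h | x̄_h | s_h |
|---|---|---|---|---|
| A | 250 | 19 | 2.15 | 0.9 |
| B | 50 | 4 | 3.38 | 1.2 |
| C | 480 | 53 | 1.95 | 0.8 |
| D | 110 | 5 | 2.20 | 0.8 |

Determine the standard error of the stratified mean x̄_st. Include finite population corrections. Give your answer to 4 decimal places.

SE(x̄_st) ≈ 0.0956

V̂(x̄_st) = Σ W_h² (1 − n_h/N_h) s_h²/n_h, with W_h = N_h/N and N = 890:
  stratum A: (250/890)²·(1 − 19/250)·0.9²/19 = 0.00310816
  stratum B: (50/890)²·(1 − 4/50)·1.2²/4 = 0.00104532
  stratum C: (480/890)²·(1 − 53/480)·0.8²/53 = 0.00312459
  stratum D: (110/890)²·(1 − 5/110)·0.8²/5 = 0.00186643
V̂(x̄_st) = 0.0091445
SE(x̄_st) = √0.0091445 = 0.0956269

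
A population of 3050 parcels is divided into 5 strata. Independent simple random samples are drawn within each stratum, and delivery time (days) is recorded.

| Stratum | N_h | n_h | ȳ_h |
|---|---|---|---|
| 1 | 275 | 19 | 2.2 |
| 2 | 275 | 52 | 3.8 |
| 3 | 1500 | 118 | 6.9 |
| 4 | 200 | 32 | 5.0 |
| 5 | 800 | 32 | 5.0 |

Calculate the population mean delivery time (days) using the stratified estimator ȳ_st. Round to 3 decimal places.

N = Σ N_h = 3050. Stratum weights W_h = N_h/N.
ȳ_st = (275·2.2 + 275·3.8 + 1500·6.9 + 200·5.0 + 800·5.0) / 3050 = 5.57377

ȳ_st ≈ 5.574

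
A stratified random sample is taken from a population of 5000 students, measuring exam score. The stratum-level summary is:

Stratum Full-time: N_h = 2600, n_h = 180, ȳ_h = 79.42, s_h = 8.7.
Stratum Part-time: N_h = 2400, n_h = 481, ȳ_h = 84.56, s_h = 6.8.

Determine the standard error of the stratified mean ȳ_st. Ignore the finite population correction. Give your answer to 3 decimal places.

V̂(ȳ_st) = Σ W_h² s_h²/n_h, with W_h = N_h/N and N = 5000:
  stratum Full-time: (2600/5000)²·8.7²/180 = 0.113703
  stratum Part-time: (2400/5000)²·6.8²/481 = 0.0221491
V̂(ȳ_st) = 0.135852
SE(ȳ_st) = √0.135852 = 0.368581

SE(ȳ_st) ≈ 0.369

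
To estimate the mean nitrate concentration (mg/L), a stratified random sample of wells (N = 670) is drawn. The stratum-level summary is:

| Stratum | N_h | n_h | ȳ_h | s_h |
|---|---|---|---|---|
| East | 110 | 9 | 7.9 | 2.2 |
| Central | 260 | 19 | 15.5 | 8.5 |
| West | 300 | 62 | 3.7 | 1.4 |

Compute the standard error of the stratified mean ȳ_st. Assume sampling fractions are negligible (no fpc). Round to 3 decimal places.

V̂(ȳ_st) = Σ W_h² s_h²/n_h, with W_h = N_h/N and N = 670:
  stratum East: (110/670)²·2.2²/9 = 0.0144957
  stratum Central: (260/670)²·8.5²/19 = 0.57264
  stratum West: (300/670)²·1.4²/62 = 0.00633807
V̂(ȳ_st) = 0.593473
SE(ȳ_st) = √0.593473 = 0.770372

SE(ȳ_st) ≈ 0.770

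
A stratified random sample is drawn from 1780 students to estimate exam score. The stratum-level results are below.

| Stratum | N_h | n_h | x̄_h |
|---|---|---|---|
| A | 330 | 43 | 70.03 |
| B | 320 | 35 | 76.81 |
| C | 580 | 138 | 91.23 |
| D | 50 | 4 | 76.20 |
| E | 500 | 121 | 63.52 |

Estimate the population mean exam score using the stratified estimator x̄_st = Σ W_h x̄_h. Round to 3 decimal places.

x̄_st ≈ 76.501

N = Σ N_h = 1780. Stratum weights W_h = N_h/N.
x̄_st = (330·70.03 + 320·76.81 + 580·91.23 + 50·76.20 + 500·63.52) / 1780 = 76.50140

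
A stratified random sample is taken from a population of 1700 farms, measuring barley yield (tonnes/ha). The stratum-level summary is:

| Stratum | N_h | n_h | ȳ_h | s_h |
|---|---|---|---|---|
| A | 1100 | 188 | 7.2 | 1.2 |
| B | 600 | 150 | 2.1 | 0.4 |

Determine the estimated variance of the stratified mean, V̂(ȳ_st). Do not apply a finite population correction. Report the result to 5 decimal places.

V̂(ȳ_st) ≈ 0.00334

V̂(ȳ_st) = Σ W_h² s_h²/n_h, with W_h = N_h/N and N = 1700:
  stratum A: (1100/1700)²·1.2²/188 = 0.00320695
  stratum B: (600/1700)²·0.4²/150 = 0.000132872
V̂(ȳ_st) = 0.00333982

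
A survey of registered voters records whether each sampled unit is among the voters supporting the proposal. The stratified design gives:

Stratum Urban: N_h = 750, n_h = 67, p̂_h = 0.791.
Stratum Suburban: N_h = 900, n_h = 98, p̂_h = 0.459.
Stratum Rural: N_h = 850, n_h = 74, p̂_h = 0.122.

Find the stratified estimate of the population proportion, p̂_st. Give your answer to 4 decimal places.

p̂_st ≈ 0.4440

N = 2500; stratum weights W_h = N_h/N.
p̂_st = Σ W_h p̂_h = (750·0.791 + 900·0.459 + 850·0.122)/2500 = 0.44402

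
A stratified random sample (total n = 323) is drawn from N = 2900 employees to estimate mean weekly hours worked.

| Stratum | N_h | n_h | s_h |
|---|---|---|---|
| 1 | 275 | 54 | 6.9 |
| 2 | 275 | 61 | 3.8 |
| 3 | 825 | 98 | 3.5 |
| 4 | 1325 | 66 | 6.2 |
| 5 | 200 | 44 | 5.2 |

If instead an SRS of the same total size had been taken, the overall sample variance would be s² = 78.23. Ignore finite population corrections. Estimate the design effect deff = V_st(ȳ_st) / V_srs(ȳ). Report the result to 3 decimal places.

V̂(ȳ_st) = Σ W_h² s_h²/n_h, with W_h = N_h/N and N = 2900:
  stratum 1: (275/2900)²·6.9²/54 = 0.00792819
  stratum 2: (275/2900)²·3.8²/61 = 0.00212866
  stratum 3: (825/2900)²·3.5²/98 = 0.0101163
  stratum 4: (1325/2900)²·6.2²/66 = 0.121584
  stratum 5: (200/2900)²·5.2²/44 = 0.00292293
V_st = 0.14468
V_srs = s²/n = 78.23/323 = 0.242198
deff = V_st / V_srs = 0.14468/0.242198 = 0.5974

deff ≈ 0.597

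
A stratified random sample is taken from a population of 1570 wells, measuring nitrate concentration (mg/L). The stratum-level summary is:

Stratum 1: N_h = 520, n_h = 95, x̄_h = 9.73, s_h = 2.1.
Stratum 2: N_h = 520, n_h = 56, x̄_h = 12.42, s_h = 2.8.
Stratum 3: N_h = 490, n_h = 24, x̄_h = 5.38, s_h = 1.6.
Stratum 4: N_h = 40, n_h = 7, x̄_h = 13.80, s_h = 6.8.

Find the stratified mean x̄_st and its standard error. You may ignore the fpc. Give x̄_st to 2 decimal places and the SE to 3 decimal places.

x̄_st = Σ W_h x̄_h = (520·9.73 + 520·12.42 + 490·5.38 + 40·13.80)/1570 = 9.36701
V̂(x̄_st) = Σ W_h² s_h²/n_h, with W_h = N_h/N and N = 1570:
  stratum 1: (520/1570)²·2.1²/95 = 0.0050924
  stratum 2: (520/1570)²·2.8²/56 = 0.015358
  stratum 3: (490/1570)²·1.6²/24 = 0.0103901
  stratum 4: (40/1570)²·6.8²/7 = 0.00428786
V̂(x̄_st) = 0.0351284
SE(x̄_st) = √0.0351284 = 0.187426

x̄_st ≈ 9.37, SE ≈ 0.187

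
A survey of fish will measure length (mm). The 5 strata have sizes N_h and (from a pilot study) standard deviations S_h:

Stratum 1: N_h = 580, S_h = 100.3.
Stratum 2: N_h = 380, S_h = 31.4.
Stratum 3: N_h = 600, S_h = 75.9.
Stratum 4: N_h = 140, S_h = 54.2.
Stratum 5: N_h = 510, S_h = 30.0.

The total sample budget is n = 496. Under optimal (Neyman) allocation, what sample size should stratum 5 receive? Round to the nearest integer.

55

Neyman allocation: n_h = n · N_h S_h / Σ N_i S_i, with n = 496.
  stratum 1: N_h·S_h = 580·100.3 = 58174.00
  stratum 2: N_h·S_h = 380·31.4 = 11932.00
  stratum 3: N_h·S_h = 600·75.9 = 45540.00
  stratum 4: N_h·S_h = 140·54.2 = 7588.00
  stratum 5: N_h·S_h = 510·30.0 = 15300.00
Σ N_h S_h = 138534.00
n for stratum 5 = 496·15300.00/138534.00 = 54.779 → 55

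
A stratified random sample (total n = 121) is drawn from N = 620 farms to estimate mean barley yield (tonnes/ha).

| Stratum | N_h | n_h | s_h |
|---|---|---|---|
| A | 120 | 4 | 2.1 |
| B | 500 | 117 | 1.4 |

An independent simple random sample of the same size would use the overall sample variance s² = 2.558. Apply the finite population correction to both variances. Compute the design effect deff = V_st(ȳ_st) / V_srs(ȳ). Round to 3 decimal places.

V̂(ȳ_st) = Σ W_h² (1 − n_h/N_h) s_h²/n_h, with W_h = N_h/N and N = 620:
  stratum A: (120/620)²·(1 − 4/120)·2.1²/4 = 0.039924
  stratum B: (500/620)²·(1 − 117/500)·1.4²/117 = 0.00834556
V_st = 0.0482696
V_srs = (1 − 121/620)·2.558/121 = 0.0170147
deff = V_st / V_srs = 0.0482696/0.0170147 = 2.8369

deff ≈ 2.837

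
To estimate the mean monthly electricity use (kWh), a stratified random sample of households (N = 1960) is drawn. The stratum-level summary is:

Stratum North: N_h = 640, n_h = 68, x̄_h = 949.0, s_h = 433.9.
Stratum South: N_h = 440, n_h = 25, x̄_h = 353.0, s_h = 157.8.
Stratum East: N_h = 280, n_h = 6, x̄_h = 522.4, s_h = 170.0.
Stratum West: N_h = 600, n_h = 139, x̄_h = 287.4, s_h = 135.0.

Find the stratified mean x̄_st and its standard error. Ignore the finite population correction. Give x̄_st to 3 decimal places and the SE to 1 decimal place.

x̄_st = Σ W_h x̄_h = (640·949.0 + 440·353.0 + 280·522.4 + 600·287.4)/1960 = 551.73061
V̂(x̄_st) = Σ W_h² s_h²/n_h, with W_h = N_h/N and N = 1960:
  stratum North: (640/1960)²·433.9²/68 = 295.201
  stratum South: (440/1960)²·157.8²/25 = 50.1958
  stratum East: (280/1960)²·170.0²/6 = 98.2993
  stratum West: (600/1960)²·135.0²/139 = 12.2869
V̂(x̄_st) = 455.983
SE(x̄_st) = √455.983 = 21.3538

x̄_st ≈ 551.731, SE ≈ 21.4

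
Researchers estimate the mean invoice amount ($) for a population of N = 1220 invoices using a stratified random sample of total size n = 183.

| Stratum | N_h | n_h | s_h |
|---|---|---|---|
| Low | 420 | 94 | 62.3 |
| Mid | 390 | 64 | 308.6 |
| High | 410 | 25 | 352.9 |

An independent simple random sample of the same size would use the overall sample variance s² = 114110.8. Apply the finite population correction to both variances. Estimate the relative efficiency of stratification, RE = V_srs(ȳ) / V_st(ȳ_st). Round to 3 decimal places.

RE ≈ 0.804

V̂(ȳ_st) = Σ W_h² (1 − n_h/N_h) s_h²/n_h, with W_h = N_h/N and N = 1220:
  stratum Low: (420/1220)²·(1 − 94/420)·62.3²/94 = 3.79835
  stratum Mid: (390/1220)²·(1 − 64/390)·308.6²/64 = 127.108
  stratum High: (410/1220)²·(1 − 25/410)·352.9²/25 = 528.309
V_st = 659.216
V_srs = (1 − 183/1220)·114110.8/183 = 530.023
Relative efficiency = V_srs / V_st = 530.023/659.216 = 0.8040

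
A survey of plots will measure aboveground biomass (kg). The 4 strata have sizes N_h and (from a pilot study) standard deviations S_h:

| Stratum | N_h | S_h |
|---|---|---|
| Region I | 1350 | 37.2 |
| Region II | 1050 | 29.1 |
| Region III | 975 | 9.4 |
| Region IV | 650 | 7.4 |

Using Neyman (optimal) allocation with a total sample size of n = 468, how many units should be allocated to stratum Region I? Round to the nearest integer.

248

Neyman allocation: n_h = n · N_h S_h / Σ N_i S_i, with n = 468.
  stratum Region I: N_h·S_h = 1350·37.2 = 50220.00
  stratum Region II: N_h·S_h = 1050·29.1 = 30555.00
  stratum Region III: N_h·S_h = 975·9.4 = 9165.00
  stratum Region IV: N_h·S_h = 650·7.4 = 4810.00
Σ N_h S_h = 94750.00
n for stratum Region I = 468·50220.00/94750.00 = 248.052 → 248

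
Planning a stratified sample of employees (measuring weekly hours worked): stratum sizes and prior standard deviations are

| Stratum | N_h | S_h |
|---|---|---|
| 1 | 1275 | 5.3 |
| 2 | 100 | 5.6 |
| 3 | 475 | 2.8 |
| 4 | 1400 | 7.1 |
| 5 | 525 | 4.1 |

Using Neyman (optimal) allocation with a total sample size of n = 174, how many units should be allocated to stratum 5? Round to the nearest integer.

Neyman allocation: n_h = n · N_h S_h / Σ N_i S_i, with n = 174.
  stratum 1: N_h·S_h = 1275·5.3 = 6757.50
  stratum 2: N_h·S_h = 100·5.6 = 560.00
  stratum 3: N_h·S_h = 475·2.8 = 1330.00
  stratum 4: N_h·S_h = 1400·7.1 = 9940.00
  stratum 5: N_h·S_h = 525·4.1 = 2152.50
Σ N_h S_h = 20740.00
n for stratum 5 = 174·2152.50/20740.00 = 18.059 → 18

18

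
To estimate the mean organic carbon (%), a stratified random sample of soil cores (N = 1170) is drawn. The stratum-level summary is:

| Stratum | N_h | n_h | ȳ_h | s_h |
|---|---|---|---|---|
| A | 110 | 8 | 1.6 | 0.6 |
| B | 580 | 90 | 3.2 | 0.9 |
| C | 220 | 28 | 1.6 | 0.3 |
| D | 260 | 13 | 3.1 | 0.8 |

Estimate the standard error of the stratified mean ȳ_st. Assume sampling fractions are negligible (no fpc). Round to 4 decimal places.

V̂(ȳ_st) = Σ W_h² s_h²/n_h, with W_h = N_h/N and N = 1170:
  stratum A: (110/1170)²·0.6²/8 = 0.000397765
  stratum B: (580/1170)²·0.9²/90 = 0.0022117
  stratum C: (220/1170)²·0.3²/28 = 0.000113647
  stratum D: (260/1170)²·0.8²/13 = 0.00243115
V̂(ȳ_st) = 0.00515426
SE(ȳ_st) = √0.00515426 = 0.0717932

SE(ȳ_st) ≈ 0.0718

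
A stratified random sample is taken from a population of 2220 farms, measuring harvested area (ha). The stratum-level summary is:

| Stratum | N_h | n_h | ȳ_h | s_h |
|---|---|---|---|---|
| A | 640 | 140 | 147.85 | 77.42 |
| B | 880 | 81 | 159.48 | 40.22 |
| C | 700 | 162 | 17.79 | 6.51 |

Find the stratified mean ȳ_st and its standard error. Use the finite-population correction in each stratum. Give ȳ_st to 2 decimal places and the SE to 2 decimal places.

ȳ_st = Σ W_h ȳ_h = (640·147.85 + 880·159.48 + 700·17.79)/2220 = 111.45018
V̂(ȳ_st) = Σ W_h² (1 − n_h/N_h) s_h²/n_h, with W_h = N_h/N and N = 2220:
  stratum A: (640/2220)²·(1 − 140/640)·77.42²/140 = 2.77986
  stratum B: (880/2220)²·(1 − 81/880)·40.22²/81 = 2.8492
  stratum C: (700/2220)²·(1 − 162/700)·6.51²/162 = 0.0199904
V̂(ȳ_st) = 5.64904
SE(ȳ_st) = √5.64904 = 2.37677

ȳ_st ≈ 111.45, SE ≈ 2.38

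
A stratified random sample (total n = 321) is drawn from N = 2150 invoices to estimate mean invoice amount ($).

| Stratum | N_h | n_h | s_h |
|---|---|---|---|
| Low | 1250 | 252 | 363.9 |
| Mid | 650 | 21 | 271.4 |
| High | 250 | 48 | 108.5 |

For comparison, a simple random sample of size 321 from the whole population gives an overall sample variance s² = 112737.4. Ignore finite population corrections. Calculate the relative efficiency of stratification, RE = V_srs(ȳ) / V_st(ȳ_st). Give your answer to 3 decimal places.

RE ≈ 0.700

V̂(ȳ_st) = Σ W_h² s_h²/n_h, with W_h = N_h/N and N = 2150:
  stratum Low: (1250/2150)²·363.9²/252 = 177.626
  stratum Mid: (650/2150)²·271.4²/21 = 320.59
  stratum High: (250/2150)²·108.5²/48 = 3.31605
V_st = 501.532
V_srs = s²/n = 112737.4/321 = 351.207
Relative efficiency = V_srs / V_st = 351.207/501.532 = 0.7003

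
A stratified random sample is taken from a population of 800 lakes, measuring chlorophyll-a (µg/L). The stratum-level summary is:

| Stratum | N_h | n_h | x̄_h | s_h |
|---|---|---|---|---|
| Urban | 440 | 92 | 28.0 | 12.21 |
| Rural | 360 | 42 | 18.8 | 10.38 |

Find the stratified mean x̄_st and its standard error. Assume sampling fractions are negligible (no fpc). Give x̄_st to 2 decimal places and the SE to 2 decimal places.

x̄_st = Σ W_h x̄_h = (440·28.0 + 360·18.8)/800 = 23.86000
V̂(x̄_st) = Σ W_h² s_h²/n_h, with W_h = N_h/N and N = 800:
  stratum Urban: (440/800)²·12.21²/92 = 0.490195
  stratum Rural: (360/800)²·10.38²/42 = 0.519482
V̂(x̄_st) = 1.00968
SE(x̄_st) = √1.00968 = 1.00483

x̄_st ≈ 23.86, SE ≈ 1.00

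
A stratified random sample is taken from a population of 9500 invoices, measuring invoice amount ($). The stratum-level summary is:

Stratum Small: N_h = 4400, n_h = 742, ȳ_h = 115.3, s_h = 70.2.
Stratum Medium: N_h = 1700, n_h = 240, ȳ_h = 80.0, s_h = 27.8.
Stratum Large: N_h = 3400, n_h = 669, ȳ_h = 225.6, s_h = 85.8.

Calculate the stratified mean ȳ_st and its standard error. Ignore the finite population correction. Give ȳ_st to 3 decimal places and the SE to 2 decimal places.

ȳ_st = Σ W_h ȳ_h = (4400·115.3 + 1700·80.0 + 3400·225.6)/9500 = 148.45895
V̂(ȳ_st) = Σ W_h² s_h²/n_h, with W_h = N_h/N and N = 9500:
  stratum Small: (4400/9500)²·70.2²/742 = 1.42472
  stratum Medium: (1700/9500)²·27.8²/240 = 0.103117
  stratum Large: (3400/9500)²·85.8²/669 = 1.40948
V̂(ȳ_st) = 2.93731
SE(ȳ_st) = √2.93731 = 1.71386

ȳ_st ≈ 148.459, SE ≈ 1.71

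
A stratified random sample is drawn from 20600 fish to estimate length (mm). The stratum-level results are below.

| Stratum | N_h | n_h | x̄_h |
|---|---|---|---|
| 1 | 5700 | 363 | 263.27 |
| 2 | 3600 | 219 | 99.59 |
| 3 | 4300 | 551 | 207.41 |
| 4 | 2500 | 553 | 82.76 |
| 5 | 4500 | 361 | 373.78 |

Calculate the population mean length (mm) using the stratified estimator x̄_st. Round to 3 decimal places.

N = Σ N_h = 20600. Stratum weights W_h = N_h/N.
x̄_st = (5700·263.27 + 3600·99.59 + 4300·207.41 + 2500·82.76 + 4500·373.78) / 20600 = 225.23961

x̄_st ≈ 225.240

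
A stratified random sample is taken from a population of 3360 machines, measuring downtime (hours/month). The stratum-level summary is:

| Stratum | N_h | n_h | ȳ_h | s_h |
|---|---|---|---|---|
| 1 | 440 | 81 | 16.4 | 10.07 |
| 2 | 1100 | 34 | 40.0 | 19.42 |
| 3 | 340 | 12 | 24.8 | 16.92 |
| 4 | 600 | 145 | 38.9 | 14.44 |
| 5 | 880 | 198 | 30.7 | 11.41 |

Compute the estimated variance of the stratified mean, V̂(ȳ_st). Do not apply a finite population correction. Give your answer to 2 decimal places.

V̂(ȳ_st) ≈ 1.55

V̂(ȳ_st) = Σ W_h² s_h²/n_h, with W_h = N_h/N and N = 3360:
  stratum 1: (440/3360)²·10.07²/81 = 0.0214685
  stratum 2: (1100/3360)²·19.42²/34 = 1.18885
  stratum 3: (340/3360)²·16.92²/12 = 0.244286
  stratum 4: (600/3360)²·14.44²/145 = 0.0458554
  stratum 5: (880/3360)²·11.41²/198 = 0.0451017
V̂(ȳ_st) = 1.54556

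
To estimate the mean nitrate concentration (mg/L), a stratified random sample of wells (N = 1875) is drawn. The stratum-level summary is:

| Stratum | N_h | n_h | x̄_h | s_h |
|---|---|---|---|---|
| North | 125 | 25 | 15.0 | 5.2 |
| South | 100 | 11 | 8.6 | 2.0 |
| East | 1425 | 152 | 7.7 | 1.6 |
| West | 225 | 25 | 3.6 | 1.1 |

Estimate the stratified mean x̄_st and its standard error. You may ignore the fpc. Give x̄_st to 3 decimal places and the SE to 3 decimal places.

x̄_st ≈ 7.743, SE ≈ 0.128

x̄_st = Σ W_h x̄_h = (125·15.0 + 100·8.6 + 1425·7.7 + 225·3.6)/1875 = 7.74267
V̂(x̄_st) = Σ W_h² s_h²/n_h, with W_h = N_h/N and N = 1875:
  stratum North: (125/1875)²·5.2²/25 = 0.00480711
  stratum South: (100/1875)²·2.0²/11 = 0.00103434
  stratum East: (1425/1875)²·1.6²/152 = 0.009728
  stratum West: (225/1875)²·1.1²/25 = 0.00069696
V̂(x̄_st) = 0.0162664
SE(x̄_st) = √0.0162664 = 0.12754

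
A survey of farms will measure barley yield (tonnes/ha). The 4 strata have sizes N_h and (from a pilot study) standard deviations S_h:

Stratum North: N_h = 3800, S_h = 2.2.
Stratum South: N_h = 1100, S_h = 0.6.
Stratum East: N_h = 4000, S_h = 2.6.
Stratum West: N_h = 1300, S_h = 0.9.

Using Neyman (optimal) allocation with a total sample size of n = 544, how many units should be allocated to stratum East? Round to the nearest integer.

Neyman allocation: n_h = n · N_h S_h / Σ N_i S_i, with n = 544.
  stratum North: N_h·S_h = 3800·2.2 = 8360.00
  stratum South: N_h·S_h = 1100·0.6 = 660.00
  stratum East: N_h·S_h = 4000·2.6 = 10400.00
  stratum West: N_h·S_h = 1300·0.9 = 1170.00
Σ N_h S_h = 20590.00
n for stratum East = 544·10400.00/20590.00 = 274.774 → 275

275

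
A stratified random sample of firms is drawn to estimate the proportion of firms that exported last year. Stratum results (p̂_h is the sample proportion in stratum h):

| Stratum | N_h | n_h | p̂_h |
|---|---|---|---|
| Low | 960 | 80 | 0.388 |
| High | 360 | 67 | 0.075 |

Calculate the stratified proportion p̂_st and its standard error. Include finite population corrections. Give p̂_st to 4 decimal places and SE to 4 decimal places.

p̂_st ≈ 0.3026, SE ≈ 0.0390

N = 1320; stratum weights W_h = N_h/N.
p̂_st = Σ W_h p̂_h = (960·0.388 + 360·0.075)/1320 = 0.30264
V̂(p̂_st) = Σ W_h² (1 − n_h/N_h) p̂_h(1−p̂_h)/(n_h−1):
  stratum Low: (960/1320)²·(1 − 80/960)·0.388·0.612/79 = 0.00145734
  stratum High: (360/1320)²·(1 − 67/360)·0.075·0.925/66 = 6.36328e-05
V̂(p̂_st) = 0.00152098; SE = √V̂ = 0.0389997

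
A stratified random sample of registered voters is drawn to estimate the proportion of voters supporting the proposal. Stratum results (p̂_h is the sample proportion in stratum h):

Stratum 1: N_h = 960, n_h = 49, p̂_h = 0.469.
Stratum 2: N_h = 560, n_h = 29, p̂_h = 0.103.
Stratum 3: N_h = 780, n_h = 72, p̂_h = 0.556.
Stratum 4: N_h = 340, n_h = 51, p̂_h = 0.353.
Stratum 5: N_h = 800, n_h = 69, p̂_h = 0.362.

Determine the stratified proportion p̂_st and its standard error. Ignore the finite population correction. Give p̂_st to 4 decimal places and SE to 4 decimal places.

N = 3440; stratum weights W_h = N_h/N.
p̂_st = Σ W_h p̂_h = (960·0.469 + 560·0.103 + 780·0.556 + 340·0.353 + 800·0.362)/3440 = 0.39280
V̂(p̂_st) = Σ W_h² p̂_h(1−p̂_h)/(n_h−1):
  stratum 1: (960/3440)²·0.469·0.531/48 = 0.000404065
  stratum 2: (560/3440)²·0.103·0.897/28 = 8.74442e-05
  stratum 3: (780/3440)²·0.556·0.444/71 = 0.000178761
  stratum 4: (340/3440)²·0.353·0.647/50 = 4.46221e-05
  stratum 5: (800/3440)²·0.362·0.638/68 = 0.000183689
V̂(p̂_st) = 0.000898581; SE = √V̂ = 0.0299763

p̂_st ≈ 0.3928, SE ≈ 0.0300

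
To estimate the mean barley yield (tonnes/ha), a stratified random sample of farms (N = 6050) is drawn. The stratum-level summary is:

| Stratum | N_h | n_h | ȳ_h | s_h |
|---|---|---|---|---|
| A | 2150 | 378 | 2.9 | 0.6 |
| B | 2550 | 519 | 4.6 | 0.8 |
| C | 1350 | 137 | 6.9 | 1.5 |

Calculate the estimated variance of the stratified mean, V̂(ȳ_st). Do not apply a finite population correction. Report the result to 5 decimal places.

V̂(ȳ_st) = Σ W_h² s_h²/n_h, with W_h = N_h/N and N = 6050:
  stratum A: (2150/6050)²·0.6²/378 = 0.000120275
  stratum B: (2550/6050)²·0.8²/519 = 0.00021907
  stratum C: (1350/6050)²·1.5²/137 = 0.000817747
V̂(ȳ_st) = 0.00115709

V̂(ȳ_st) ≈ 0.00116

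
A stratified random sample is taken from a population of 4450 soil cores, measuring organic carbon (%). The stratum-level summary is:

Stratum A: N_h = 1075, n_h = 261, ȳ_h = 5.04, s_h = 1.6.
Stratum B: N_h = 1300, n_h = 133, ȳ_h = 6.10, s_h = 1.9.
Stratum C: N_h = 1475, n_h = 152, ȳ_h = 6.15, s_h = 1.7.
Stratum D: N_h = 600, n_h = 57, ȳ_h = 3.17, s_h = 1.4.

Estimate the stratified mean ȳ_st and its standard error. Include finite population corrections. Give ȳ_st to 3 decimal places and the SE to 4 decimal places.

ȳ_st ≈ 5.465, SE ≈ 0.0704

ȳ_st = Σ W_h ȳ_h = (1075·5.04 + 1300·6.10 + 1475·6.15 + 600·3.17)/4450 = 5.46545
V̂(ȳ_st) = Σ W_h² (1 − n_h/N_h) s_h²/n_h, with W_h = N_h/N and N = 4450:
  stratum A: (1075/4450)²·(1 − 261/1075)·1.6²/261 = 0.000433423
  stratum B: (1300/4450)²·(1 − 133/1300)·1.9²/133 = 0.00207946
  stratum C: (1475/4450)²·(1 − 152/1475)·1.7²/152 = 0.00187364
  stratum D: (600/4450)²·(1 − 57/600)·1.4²/57 = 0.000565734
V̂(ȳ_st) = 0.00495225
SE(ȳ_st) = √0.00495225 = 0.0703722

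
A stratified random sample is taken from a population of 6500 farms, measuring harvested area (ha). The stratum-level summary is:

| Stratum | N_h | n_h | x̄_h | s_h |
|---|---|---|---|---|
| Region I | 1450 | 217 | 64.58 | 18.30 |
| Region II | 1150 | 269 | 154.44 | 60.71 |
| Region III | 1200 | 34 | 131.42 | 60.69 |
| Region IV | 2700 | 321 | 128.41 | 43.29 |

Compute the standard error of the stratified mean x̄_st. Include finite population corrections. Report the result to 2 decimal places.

SE(x̄_st) ≈ 2.21

V̂(x̄_st) = Σ W_h² (1 − n_h/N_h) s_h²/n_h, with W_h = N_h/N and N = 6500:
  stratum Region I: (1450/6500)²·(1 − 217/1450)·18.30²/217 = 0.0653051
  stratum Region II: (1150/6500)²·(1 − 269/1150)·60.71²/269 = 0.32856
  stratum Region III: (1200/6500)²·(1 − 34/1200)·60.69²/34 = 3.58764
  stratum Region IV: (2700/6500)²·(1 − 321/2700)·43.29²/321 = 0.887568
V̂(x̄_st) = 4.86907
SE(x̄_st) = √4.86907 = 2.2066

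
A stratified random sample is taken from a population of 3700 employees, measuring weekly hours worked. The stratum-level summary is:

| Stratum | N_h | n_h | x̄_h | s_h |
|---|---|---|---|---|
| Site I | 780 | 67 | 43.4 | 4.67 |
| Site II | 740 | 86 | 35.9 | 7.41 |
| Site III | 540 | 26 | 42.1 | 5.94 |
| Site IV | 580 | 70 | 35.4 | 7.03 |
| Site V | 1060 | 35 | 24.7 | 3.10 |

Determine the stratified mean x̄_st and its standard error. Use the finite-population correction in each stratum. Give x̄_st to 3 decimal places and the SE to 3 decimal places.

x̄_st ≈ 35.099, SE ≈ 0.317

x̄_st = Σ W_h x̄_h = (780·43.4 + 740·35.9 + 540·42.1 + 580·35.4 + 1060·24.7)/3700 = 35.09892
V̂(x̄_st) = Σ W_h² (1 − n_h/N_h) s_h²/n_h, with W_h = N_h/N and N = 3700:
  stratum Site I: (780/3700)²·(1 − 67/780)·4.67²/67 = 0.0132233
  stratum Site II: (740/3700)²·(1 − 86/740)·7.41²/86 = 0.0225706
  stratum Site III: (540/3700)²·(1 − 26/540)·5.94²/26 = 0.027514
  stratum Site IV: (580/3700)²·(1 − 70/580)·7.03²/70 = 0.0152548
  stratum Site V: (1060/3700)²·(1 − 35/1060)·3.10²/35 = 0.0217912
V̂(x̄_st) = 0.100354
SE(x̄_st) = √0.100354 = 0.316787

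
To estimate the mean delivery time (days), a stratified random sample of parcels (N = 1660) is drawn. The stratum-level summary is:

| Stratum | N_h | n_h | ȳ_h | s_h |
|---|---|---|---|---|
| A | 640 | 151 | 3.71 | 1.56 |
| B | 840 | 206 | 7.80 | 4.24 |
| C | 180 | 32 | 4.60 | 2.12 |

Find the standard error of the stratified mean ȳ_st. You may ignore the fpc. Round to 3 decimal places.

SE(ȳ_st) ≈ 0.162

V̂(ȳ_st) = Σ W_h² s_h²/n_h, with W_h = N_h/N and N = 1660:
  stratum A: (640/1660)²·1.56²/151 = 0.00239561
  stratum B: (840/1660)²·4.24²/206 = 0.0223464
  stratum C: (180/1660)²·2.12²/32 = 0.00165139
V̂(ȳ_st) = 0.0263934
SE(ȳ_st) = √0.0263934 = 0.16246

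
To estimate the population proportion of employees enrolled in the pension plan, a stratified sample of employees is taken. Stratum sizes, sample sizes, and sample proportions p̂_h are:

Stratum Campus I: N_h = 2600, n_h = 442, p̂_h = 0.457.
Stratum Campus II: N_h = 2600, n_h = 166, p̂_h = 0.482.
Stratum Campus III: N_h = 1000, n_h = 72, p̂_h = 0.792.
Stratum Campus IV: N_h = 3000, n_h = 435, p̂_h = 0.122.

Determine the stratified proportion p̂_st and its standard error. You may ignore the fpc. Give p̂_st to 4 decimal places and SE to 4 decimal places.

p̂_st ≈ 0.3912, SE ≈ 0.0148

N = 9200; stratum weights W_h = N_h/N.
p̂_st = Σ W_h p̂_h = (2600·0.457 + 2600·0.482 + 1000·0.792 + 3000·0.122)/9200 = 0.39124
V̂(p̂_st) = Σ W_h² p̂_h(1−p̂_h)/(n_h−1):
  stratum Campus I: (2600/9200)²·0.457·0.543/441 = 4.49416e-05
  stratum Campus II: (2600/9200)²·0.482·0.518/165 = 0.000120855
  stratum Campus III: (1000/9200)²·0.792·0.208/71 = 2.74129e-05
  stratum Campus IV: (3000/9200)²·0.122·0.878/434 = 2.62441e-05
V̂(p̂_st) = 0.000219453; SE = √V̂ = 0.014814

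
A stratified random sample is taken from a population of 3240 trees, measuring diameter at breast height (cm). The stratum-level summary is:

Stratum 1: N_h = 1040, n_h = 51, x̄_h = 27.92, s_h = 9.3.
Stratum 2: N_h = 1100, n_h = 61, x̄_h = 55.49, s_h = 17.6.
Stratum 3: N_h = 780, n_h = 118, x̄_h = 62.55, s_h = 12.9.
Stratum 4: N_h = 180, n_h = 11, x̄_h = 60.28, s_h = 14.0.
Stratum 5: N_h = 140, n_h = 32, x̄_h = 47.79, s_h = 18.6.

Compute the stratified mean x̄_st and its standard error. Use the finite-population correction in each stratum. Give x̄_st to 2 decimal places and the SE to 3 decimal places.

x̄_st = Σ W_h x̄_h = (1040·27.92 + 1100·55.49 + 780·62.55 + 180·60.28 + 140·47.79)/3240 = 48.27340
V̂(x̄_st) = Σ W_h² (1 − n_h/N_h) s_h²/n_h, with W_h = N_h/N and N = 3240:
  stratum 1: (1040/3240)²·(1 − 51/1040)·9.3²/51 = 0.166163
  stratum 2: (1100/3240)²·(1 − 61/1100)·17.6²/61 = 0.552858
  stratum 3: (780/3240)²·(1 − 118/780)·12.9²/118 = 0.0693681
  stratum 4: (180/3240)²·(1 − 11/180)·14.0²/11 = 0.0516336
  stratum 5: (140/3240)²·(1 − 32/140)·18.6²/32 = 0.0155718
V̂(x̄_st) = 0.855595
SE(x̄_st) = √0.855595 = 0.924984

x̄_st ≈ 48.27, SE ≈ 0.925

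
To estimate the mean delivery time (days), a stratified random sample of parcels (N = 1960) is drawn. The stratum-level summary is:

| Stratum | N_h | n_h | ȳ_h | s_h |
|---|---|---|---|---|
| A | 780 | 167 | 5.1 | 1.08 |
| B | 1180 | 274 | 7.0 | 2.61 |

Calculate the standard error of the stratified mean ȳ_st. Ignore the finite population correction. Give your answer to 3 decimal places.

SE(ȳ_st) ≈ 0.101

V̂(ȳ_st) = Σ W_h² s_h²/n_h, with W_h = N_h/N and N = 1960:
  stratum A: (780/1960)²·1.08²/167 = 0.00110613
  stratum B: (1180/1960)²·2.61²/274 = 0.00901119
V̂(ȳ_st) = 0.0101173
SE(ȳ_st) = √0.0101173 = 0.100585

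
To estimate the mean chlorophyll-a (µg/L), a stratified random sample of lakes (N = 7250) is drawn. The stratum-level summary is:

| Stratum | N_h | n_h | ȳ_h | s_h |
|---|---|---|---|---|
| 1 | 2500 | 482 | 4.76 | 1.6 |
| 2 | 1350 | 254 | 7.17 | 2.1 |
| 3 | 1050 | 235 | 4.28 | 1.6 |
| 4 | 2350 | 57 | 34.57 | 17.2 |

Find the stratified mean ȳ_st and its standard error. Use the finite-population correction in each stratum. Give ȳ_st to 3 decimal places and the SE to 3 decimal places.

ȳ_st ≈ 14.802, SE ≈ 0.730

ȳ_st = Σ W_h ȳ_h = (2500·4.76 + 1350·7.17 + 1050·4.28 + 2350·34.57)/7250 = 14.80179
V̂(ȳ_st) = Σ W_h² (1 − n_h/N_h) s_h²/n_h, with W_h = N_h/N and N = 7250:
  stratum 1: (2500/7250)²·(1 − 482/2500)·1.6²/482 = 0.000509774
  stratum 2: (1350/7250)²·(1 − 254/1350)·2.1²/254 = 0.000488735
  stratum 3: (1050/7250)²·(1 − 235/1050)·1.6²/235 = 0.000177355
  stratum 4: (2350/7250)²·(1 − 57/2350)·17.2²/57 = 0.532081
V̂(ȳ_st) = 0.533257
SE(ȳ_st) = √0.533257 = 0.730245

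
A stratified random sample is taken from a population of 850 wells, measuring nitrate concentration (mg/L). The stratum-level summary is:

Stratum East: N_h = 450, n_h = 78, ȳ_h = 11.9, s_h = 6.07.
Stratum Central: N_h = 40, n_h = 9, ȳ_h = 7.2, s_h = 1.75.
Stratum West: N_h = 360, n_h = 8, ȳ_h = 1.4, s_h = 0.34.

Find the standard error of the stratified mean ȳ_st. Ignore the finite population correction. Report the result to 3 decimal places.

SE(ȳ_st) ≈ 0.368

V̂(ȳ_st) = Σ W_h² s_h²/n_h, with W_h = N_h/N and N = 850:
  stratum East: (450/850)²·6.07²/78 = 0.132395
  stratum Central: (40/850)²·1.75²/9 = 0.000753556
  stratum West: (360/850)²·0.34²/8 = 0.002592
V̂(ȳ_st) = 0.13574
SE(ȳ_st) = √0.13574 = 0.368429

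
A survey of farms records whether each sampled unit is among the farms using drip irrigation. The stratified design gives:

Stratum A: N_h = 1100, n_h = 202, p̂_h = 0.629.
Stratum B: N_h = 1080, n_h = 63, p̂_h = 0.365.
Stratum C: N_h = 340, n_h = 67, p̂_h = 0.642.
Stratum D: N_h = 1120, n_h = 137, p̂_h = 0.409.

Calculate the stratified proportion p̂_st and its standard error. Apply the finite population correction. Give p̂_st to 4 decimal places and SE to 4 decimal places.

N = 3640; stratum weights W_h = N_h/N.
p̂_st = Σ W_h p̂_h = (1100·0.629 + 1080·0.365 + 340·0.642 + 1120·0.409)/3640 = 0.48419
V̂(p̂_st) = Σ W_h² (1 − n_h/N_h) p̂_h(1−p̂_h)/(n_h−1):
  stratum A: (1100/3640)²·(1 − 202/1100)·0.629·0.371/201 = 8.65555e-05
  stratum B: (1080/3640)²·(1 − 63/1080)·0.365·0.635/62 = 0.000309897
  stratum C: (340/3640)²·(1 − 67/340)·0.642·0.358/66 = 2.43957e-05
  stratum D: (1120/3640)²·(1 − 137/1120)·0.409·0.591/136 = 0.000147686
V̂(p̂_st) = 0.000568534; SE = √V̂ = 0.023844

p̂_st ≈ 0.4842, SE ≈ 0.0238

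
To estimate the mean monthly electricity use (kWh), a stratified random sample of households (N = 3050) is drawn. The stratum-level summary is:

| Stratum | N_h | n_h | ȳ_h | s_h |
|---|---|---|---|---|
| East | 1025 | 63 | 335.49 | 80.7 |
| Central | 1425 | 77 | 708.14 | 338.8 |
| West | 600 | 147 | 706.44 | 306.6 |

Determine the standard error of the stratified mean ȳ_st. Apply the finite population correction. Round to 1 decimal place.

SE(ȳ_st) ≈ 18.4

V̂(ȳ_st) = Σ W_h² (1 − n_h/N_h) s_h²/n_h, with W_h = N_h/N and N = 3050:
  stratum East: (1025/3050)²·(1 − 63/1025)·80.7²/63 = 10.9574
  stratum Central: (1425/3050)²·(1 − 77/1425)·338.8²/77 = 307.823
  stratum West: (600/3050)²·(1 − 147/600)·306.6²/147 = 18.6843
V̂(ȳ_st) = 337.465
SE(ȳ_st) = √337.465 = 18.3702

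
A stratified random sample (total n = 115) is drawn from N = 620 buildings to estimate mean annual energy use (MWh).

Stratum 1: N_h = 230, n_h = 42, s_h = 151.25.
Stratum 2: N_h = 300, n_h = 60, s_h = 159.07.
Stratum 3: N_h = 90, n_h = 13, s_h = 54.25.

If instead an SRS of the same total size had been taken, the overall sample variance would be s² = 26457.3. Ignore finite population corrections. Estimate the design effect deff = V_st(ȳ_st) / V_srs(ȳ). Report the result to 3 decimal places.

deff ≈ 0.776

V̂(ȳ_st) = Σ W_h² s_h²/n_h, with W_h = N_h/N and N = 620:
  stratum 1: (230/620)²·151.25²/42 = 74.9573
  stratum 2: (300/620)²·159.07²/60 = 98.738
  stratum 3: (90/620)²·54.25²/13 = 4.77043
V_st = 178.466
V_srs = s²/n = 26457.3/115 = 230.063
deff = V_st / V_srs = 178.466/230.063 = 0.7757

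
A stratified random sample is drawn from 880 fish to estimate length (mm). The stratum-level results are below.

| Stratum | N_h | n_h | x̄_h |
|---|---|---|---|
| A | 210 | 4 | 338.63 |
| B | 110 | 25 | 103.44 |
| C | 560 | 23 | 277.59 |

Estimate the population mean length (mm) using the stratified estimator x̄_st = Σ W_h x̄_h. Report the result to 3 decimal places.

N = Σ N_h = 880. Stratum weights W_h = N_h/N.
x̄_st = (210·338.63 + 110·103.44 + 560·277.59) / 880 = 270.38761

x̄_st ≈ 270.388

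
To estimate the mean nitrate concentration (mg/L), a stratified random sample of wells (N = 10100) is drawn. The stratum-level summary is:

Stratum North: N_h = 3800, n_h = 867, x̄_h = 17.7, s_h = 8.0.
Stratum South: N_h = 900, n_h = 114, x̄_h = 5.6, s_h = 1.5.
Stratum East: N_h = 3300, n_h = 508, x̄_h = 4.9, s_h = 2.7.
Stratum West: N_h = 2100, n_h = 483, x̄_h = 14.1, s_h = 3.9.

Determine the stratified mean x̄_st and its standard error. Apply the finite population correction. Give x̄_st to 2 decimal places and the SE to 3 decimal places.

x̄_st ≈ 11.69, SE ≈ 0.103

x̄_st = Σ W_h x̄_h = (3800·17.7 + 900·5.6 + 3300·4.9 + 2100·14.1)/10100 = 11.69109
V̂(x̄_st) = Σ W_h² (1 − n_h/N_h) s_h²/n_h, with W_h = N_h/N and N = 10100:
  stratum North: (3800/10100)²·(1 − 867/3800)·8.0²/867 = 0.00806517
  stratum South: (900/10100)²·(1 − 114/900)·1.5²/114 = 0.000136867
  stratum East: (3300/10100)²·(1 − 508/3300)·2.7²/508 = 0.00129614
  stratum West: (2100/10100)²·(1 − 483/2100)·3.9²/483 = 0.00104826
V̂(x̄_st) = 0.0105464
SE(x̄_st) = √0.0105464 = 0.102696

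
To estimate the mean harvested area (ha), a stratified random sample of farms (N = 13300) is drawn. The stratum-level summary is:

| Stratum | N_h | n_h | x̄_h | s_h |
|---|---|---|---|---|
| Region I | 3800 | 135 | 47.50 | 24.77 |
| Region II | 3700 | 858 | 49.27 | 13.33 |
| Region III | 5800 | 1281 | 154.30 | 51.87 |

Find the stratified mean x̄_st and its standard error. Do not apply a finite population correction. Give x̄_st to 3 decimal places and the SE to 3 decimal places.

x̄_st ≈ 94.567, SE ≈ 0.887

x̄_st = Σ W_h x̄_h = (3800·47.50 + 3700·49.27 + 5800·154.30)/13300 = 94.56684
V̂(x̄_st) = Σ W_h² s_h²/n_h, with W_h = N_h/N and N = 13300:
  stratum Region I: (3800/13300)²·24.77²/135 = 0.371007
  stratum Region II: (3700/13300)²·13.33²/858 = 0.0160278
  stratum Region III: (5800/13300)²·51.87²/1281 = 0.399426
V̂(x̄_st) = 0.786461
SE(x̄_st) = √0.786461 = 0.886826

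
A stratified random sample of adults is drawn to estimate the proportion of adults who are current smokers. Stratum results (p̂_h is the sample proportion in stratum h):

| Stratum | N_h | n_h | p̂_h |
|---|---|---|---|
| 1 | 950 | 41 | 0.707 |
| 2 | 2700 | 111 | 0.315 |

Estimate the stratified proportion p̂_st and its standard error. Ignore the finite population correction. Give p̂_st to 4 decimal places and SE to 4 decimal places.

p̂_st ≈ 0.4170, SE ≈ 0.0377

N = 3650; stratum weights W_h = N_h/N.
p̂_st = Σ W_h p̂_h = (950·0.707 + 2700·0.315)/3650 = 0.41703
V̂(p̂_st) = Σ W_h² p̂_h(1−p̂_h)/(n_h−1):
  stratum 1: (950/3650)²·0.707·0.293/40 = 0.000350823
  stratum 2: (2700/3650)²·0.315·0.685/110 = 0.00107337
V̂(p̂_st) = 0.0014242; SE = √V̂ = 0.0377385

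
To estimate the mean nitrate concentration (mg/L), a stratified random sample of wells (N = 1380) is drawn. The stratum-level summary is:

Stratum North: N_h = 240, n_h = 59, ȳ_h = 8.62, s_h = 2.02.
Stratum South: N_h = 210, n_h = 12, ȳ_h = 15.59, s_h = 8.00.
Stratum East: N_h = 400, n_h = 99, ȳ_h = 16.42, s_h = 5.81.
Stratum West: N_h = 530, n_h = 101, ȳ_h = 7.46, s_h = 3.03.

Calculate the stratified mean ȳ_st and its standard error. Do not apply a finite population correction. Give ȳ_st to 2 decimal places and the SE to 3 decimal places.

ȳ_st = Σ W_h ȳ_h = (240·8.62 + 210·15.59 + 400·16.42 + 530·7.46)/1380 = 11.49601
V̂(ȳ_st) = Σ W_h² s_h²/n_h, with W_h = N_h/N and N = 1380:
  stratum North: (240/1380)²·2.02²/59 = 0.00209178
  stratum South: (210/1380)²·8.00²/12 = 0.123503
  stratum East: (400/1380)²·5.81²/99 = 0.028647
  stratum West: (530/1380)²·3.03²/101 = 0.0134078
V̂(ȳ_st) = 0.16765
SE(ȳ_st) = √0.16765 = 0.409451

ȳ_st ≈ 11.50, SE ≈ 0.409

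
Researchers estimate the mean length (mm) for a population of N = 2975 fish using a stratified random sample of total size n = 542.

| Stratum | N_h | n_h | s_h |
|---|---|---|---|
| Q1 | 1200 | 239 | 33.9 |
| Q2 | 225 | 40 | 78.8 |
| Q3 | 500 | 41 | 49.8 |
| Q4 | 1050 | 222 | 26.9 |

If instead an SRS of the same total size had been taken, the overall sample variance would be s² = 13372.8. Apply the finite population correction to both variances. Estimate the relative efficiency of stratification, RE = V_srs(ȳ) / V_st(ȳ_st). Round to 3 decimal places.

RE ≈ 6.218

V̂(ȳ_st) = Σ W_h² (1 − n_h/N_h) s_h²/n_h, with W_h = N_h/N and N = 2975:
  stratum Q1: (1200/2975)²·(1 − 239/1200)·33.9²/239 = 0.626516
  stratum Q2: (225/2975)²·(1 − 40/225)·78.8²/40 = 0.730084
  stratum Q3: (500/2975)²·(1 − 41/500)·49.8²/41 = 1.5685
  stratum Q4: (1050/2975)²·(1 − 222/1050)·26.9²/222 = 0.320182
V_st = 3.24528
V_srs = (1 − 542/2975)·13372.8/542 = 20.178
Relative efficiency = V_srs / V_st = 20.178/3.24528 = 6.2176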